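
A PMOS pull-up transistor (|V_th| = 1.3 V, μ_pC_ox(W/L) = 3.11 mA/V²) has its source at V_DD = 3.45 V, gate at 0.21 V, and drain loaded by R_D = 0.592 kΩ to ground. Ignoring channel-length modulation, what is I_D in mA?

V_SG = V_DD − V_G = 3.45 − 0.21 = 3.24 V, so V_ov = 3.24 − 1.3 = 1.94 V.
Assume saturation: I_D = ½ k_p V_ov² = 0.5 × 3.11 × 1.94² = 5.85 mA, giving V_SD = V_DD − I_D R_D = 3.45 − 5.85 × 0.592 = -0.0146 V.
But -0.0146 V < V_ov = 1.94 V, so the device is actually in triode.
In triode I_D = k_p[V_ov V_SD − ½ V_SD²] and I_D = (V_DD − V_SD)/R_D. Equating: 0.921 V_SD² − 4.572 V_SD + 3.45 = 0, giving V_SD = 0.928 V (the root below V_ov).
I_D = (3.45 − 0.928) / 0.592 = 4.26 mA.

I_D = 4.26 mA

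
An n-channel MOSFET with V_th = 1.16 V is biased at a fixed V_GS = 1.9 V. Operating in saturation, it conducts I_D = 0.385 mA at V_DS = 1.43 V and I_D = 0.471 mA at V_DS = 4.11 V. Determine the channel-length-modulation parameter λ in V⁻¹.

λ = 0.0946 V⁻¹

With V_GS fixed, I_D ∝ (1 + λ V_DS) in saturation, so I_D2/I_D1 = (1 + λ V_DS2)/(1 + λ V_DS1).
0.471/0.385 = 1.223 = (1 + 4.11 λ)/(1 + 1.43 λ).
Solving: λ (I_D1 V_DS2 − I_D2 V_DS1) = I_D2 − I_D1, so λ = (0.471 − 0.385) / (0.385 × 4.11 − 0.471 × 1.43) = 0.086 / 0.909 = 0.0946 V⁻¹.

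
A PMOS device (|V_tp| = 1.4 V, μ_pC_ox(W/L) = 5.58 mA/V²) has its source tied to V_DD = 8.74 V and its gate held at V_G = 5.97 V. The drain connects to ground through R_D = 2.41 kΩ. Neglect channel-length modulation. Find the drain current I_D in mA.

V_SG = V_DD − V_G = 8.74 − 5.97 = 2.77 V, so V_ov = 2.77 − 1.4 = 1.37 V.
Assume saturation: I_D = ½ k_p V_ov² = 0.5 × 5.58 × 1.37² = 5.24 mA, giving V_SD = V_DD − I_D R_D = 8.74 − 5.24 × 2.41 = -3.88 V.
But -3.88 V < V_ov = 1.37 V, so the device is actually in triode.
In triode I_D = k_p[V_ov V_SD − ½ V_SD²] and I_D = (V_DD − V_SD)/R_D. Equating: 6.72 V_SD² − 19.42 V_SD + 8.74 = 0, giving V_SD = 0.558 V (the root below V_ov).
I_D = (8.74 − 0.558) / 2.41 = 3.4 mA.

I_D = 3.40 mA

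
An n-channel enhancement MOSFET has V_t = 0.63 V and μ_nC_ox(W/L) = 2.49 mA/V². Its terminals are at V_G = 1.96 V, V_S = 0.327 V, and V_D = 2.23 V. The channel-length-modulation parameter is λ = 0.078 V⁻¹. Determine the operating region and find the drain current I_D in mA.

Saturation; I_D = 1.44 mA

V_GS = V_G − V_S = 1.96 − 0.327 = 1.63 V; V_DS = V_D − V_S = 2.23 − 0.327 = 1.9 V.
V_ov = V_GS − V_t = 1.63 − 0.63 = 1 V.
Since V_DS = 1.9 V ≥ V_ov = 1 V, the device is in saturation.
I_D = ½ k_n V_ov² (1 + λ V_DS) = 0.5 × 2.49 × 1² × (1 + 0.078 × 1.9) = 1.44 mA.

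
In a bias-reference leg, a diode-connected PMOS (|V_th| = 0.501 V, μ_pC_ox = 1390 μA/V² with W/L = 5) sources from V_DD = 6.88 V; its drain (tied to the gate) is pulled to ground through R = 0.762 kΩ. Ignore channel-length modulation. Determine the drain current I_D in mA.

I_D = 6.57 mA

With gate tied to drain, V_SG = V_SD ≥ V_SG − |V_th|, so the device is in saturation.
k_p = μ_pC_ox · (W/L) = 6.95 mA/V².
KCL at the drain: ½ k_p (V_SG − |V_th|)² = (V_DD − V_SG)/R.
Let x = V_SG − 0.501. Then 2.65 x² + x − 6.379 = 0, giving x = 1.37 V (positive root), so V_SG = 1.88 V.
I_D = (V_DD − V_SG)/R = (6.88 − 1.88) / 0.762 = 6.57 mA.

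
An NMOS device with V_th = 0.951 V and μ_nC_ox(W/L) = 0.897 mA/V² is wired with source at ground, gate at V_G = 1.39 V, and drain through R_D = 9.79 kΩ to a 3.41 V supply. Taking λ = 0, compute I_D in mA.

I_D = 0.0864 mA

V_GS = V_G = 1.39 V, so V_ov = 1.39 − 0.951 = 0.439 V.
Assume saturation: I_D = ½ k_n V_ov² = 0.5 × 0.897 × 0.439² = 0.0864 mA, giving V_DS = V_DD − I_D R_D = 3.41 − 0.0864 × 9.79 = 2.56 V.
V_DS = 2.56 V ≥ V_ov = 0.439 V, confirming saturation.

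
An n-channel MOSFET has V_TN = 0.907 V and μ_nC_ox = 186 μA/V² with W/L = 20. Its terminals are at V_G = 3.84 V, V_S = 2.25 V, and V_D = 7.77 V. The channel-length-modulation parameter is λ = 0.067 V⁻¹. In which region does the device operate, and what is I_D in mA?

V_GS = V_G − V_S = 3.84 − 2.25 = 1.59 V; V_DS = V_D − V_S = 7.77 − 2.25 = 5.52 V.
k_n = μ_nC_ox · (W/L) = 3.72 mA/V².
V_ov = V_GS − V_TN = 1.59 − 0.907 = 0.683 V.
Since V_DS = 5.52 V ≥ V_ov = 0.683 V, the device is in saturation.
I_D = ½ k_n V_ov² (1 + λ V_DS) = 0.5 × 3.72 × 0.683² × (1 + 0.067 × 5.52) = 1.19 mA.

Saturation; I_D = 1.19 mA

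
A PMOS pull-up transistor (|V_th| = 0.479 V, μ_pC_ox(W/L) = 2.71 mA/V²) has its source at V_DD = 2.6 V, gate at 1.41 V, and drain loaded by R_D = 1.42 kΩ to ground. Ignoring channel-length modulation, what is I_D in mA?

V_SG = V_DD − V_G = 2.6 − 1.41 = 1.19 V, so V_ov = 1.19 − 0.479 = 0.711 V.
Assume saturation: I_D = ½ k_p V_ov² = 0.5 × 2.71 × 0.711² = 0.685 mA, giving V_SD = V_DD − I_D R_D = 2.6 − 0.685 × 1.42 = 1.63 V.
V_SD = 1.63 V ≥ V_ov = 0.711 V, confirming saturation.

I_D = 0.685 mA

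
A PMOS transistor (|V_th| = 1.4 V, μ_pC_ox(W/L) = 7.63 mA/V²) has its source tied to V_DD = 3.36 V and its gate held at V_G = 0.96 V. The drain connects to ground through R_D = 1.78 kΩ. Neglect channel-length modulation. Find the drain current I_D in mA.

V_SG = V_DD − V_G = 3.36 − 0.96 = 2.4 V, so V_ov = 2.4 − 1.4 = 1 V.
Assume saturation: I_D = ½ k_p V_ov² = 0.5 × 7.63 × 1² = 3.81 mA, giving V_SD = V_DD − I_D R_D = 3.36 − 3.81 × 1.78 = -3.43 V.
But -3.43 V < V_ov = 1 V, so the device is actually in triode.
In triode I_D = k_p[V_ov V_SD − ½ V_SD²] and I_D = (V_DD − V_SD)/R_D. Equating: 6.79 V_SD² − 14.58 V_SD + 3.36 = 0, giving V_SD = 0.263 V (the root below V_ov).
I_D = (3.36 − 0.263) / 1.78 = 1.74 mA.

I_D = 1.74 mA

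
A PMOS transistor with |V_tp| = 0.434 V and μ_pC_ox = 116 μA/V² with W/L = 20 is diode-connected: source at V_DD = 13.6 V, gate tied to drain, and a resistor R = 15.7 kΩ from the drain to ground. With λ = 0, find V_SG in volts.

With gate tied to drain, V_SG = V_SD ≥ V_SG − |V_tp|, so the device is in saturation.
k_p = μ_pC_ox · (W/L) = 2.32 mA/V².
KCL at the drain: ½ k_p (V_SG − |V_tp|)² = (V_DD − V_SG)/R.
Let x = V_SG − 0.434. Then 18.2 x² + x − 13.17 = 0, giving x = 0.823 V (positive root), so V_SG = 1.26 V.
I_D = (V_DD − V_SG)/R = (13.6 − 1.26) / 15.7 = 0.786 mA.

V_SG = 1.26 V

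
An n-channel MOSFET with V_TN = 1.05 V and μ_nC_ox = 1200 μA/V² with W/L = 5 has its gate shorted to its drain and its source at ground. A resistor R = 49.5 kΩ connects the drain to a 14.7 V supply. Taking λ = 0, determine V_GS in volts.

With gate tied to drain, V_GS = V_DS ≥ V_GS − V_TN, so the device is in saturation.
k_n = μ_nC_ox · (W/L) = 6 mA/V².
KCL at the drain: ½ k_n (V_GS − V_TN)² = (V_DD − V_GS)/R.
Let x = V_GS − 1.05. Then 148 x² + x − 13.65 = 0, giving x = 0.3 V (positive root), so V_GS = 1.35 V.
I_D = (V_DD − V_GS)/R = (14.7 − 1.35) / 49.5 = 0.27 mA.

V_GS = 1.35 V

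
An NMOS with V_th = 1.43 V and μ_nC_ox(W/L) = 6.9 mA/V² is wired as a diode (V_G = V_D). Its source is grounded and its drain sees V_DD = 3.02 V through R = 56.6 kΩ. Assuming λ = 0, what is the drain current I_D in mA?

I_D = 0.0265 mA

With gate tied to drain, V_GS = V_DS ≥ V_GS − V_th, so the device is in saturation.
KCL at the drain: ½ k_n (V_GS − V_th)² = (V_DD − V_GS)/R.
Let x = V_GS − 1.43. Then 195 x² + x − 1.59 = 0, giving x = 0.0877 V (positive root), so V_GS = 1.52 V.
I_D = (V_DD − V_GS)/R = (3.02 − 1.52) / 56.6 = 0.0265 mA.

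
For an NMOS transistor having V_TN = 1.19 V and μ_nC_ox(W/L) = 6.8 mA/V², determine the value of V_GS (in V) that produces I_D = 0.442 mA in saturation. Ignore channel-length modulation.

In saturation I_D = ½ k_n (V_GS − V_TN)², so V_GS − V_TN = √(2 I_D / k_n) = √(2 × 0.442 / 6.8) = 0.361 V.
V_GS = 1.19 + 0.361 = 1.55 V.

V_GS = 1.55 V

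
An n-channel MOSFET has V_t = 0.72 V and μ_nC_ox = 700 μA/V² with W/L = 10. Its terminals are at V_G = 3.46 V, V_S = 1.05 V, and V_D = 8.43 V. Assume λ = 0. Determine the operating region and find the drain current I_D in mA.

V_GS = V_G − V_S = 3.46 − 1.05 = 2.41 V; V_DS = V_D − V_S = 8.43 − 1.05 = 7.38 V.
k_n = μ_nC_ox · (W/L) = 7 mA/V².
V_ov = V_GS − V_t = 2.41 − 0.72 = 1.69 V.
Since V_DS = 7.38 V ≥ V_ov = 1.69 V, the device is in saturation.
I_D = ½ k_n V_ov² = 0.5 × 7 × 1.69² = 10 mA.

Saturation; I_D = 10.0 mA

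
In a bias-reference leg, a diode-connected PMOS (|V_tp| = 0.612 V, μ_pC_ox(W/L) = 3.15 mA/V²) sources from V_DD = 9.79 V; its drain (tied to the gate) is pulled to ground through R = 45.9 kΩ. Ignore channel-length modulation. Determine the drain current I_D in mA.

I_D = 0.192 mA

With gate tied to drain, V_SG = V_SD ≥ V_SG − |V_tp|, so the device is in saturation.
KCL at the drain: ½ k_p (V_SG − |V_tp|)² = (V_DD − V_SG)/R.
Let x = V_SG − 0.612. Then 72.3 x² + x − 9.178 = 0, giving x = 0.349 V (positive root), so V_SG = 0.961 V.
I_D = (V_DD − V_SG)/R = (9.79 − 0.961) / 45.9 = 0.192 mA.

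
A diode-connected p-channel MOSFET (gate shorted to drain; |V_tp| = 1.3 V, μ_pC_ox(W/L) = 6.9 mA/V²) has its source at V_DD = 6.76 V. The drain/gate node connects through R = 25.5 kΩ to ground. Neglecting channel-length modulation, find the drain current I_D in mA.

I_D = 0.205 mA

With gate tied to drain, V_SG = V_SD ≥ V_SG − |V_tp|, so the device is in saturation.
KCL at the drain: ½ k_p (V_SG − |V_tp|)² = (V_DD − V_SG)/R.
Let x = V_SG − 1.3. Then 88 x² + x − 5.46 = 0, giving x = 0.244 V (positive root), so V_SG = 1.54 V.
I_D = (V_DD − V_SG)/R = (6.76 − 1.54) / 25.5 = 0.205 mA.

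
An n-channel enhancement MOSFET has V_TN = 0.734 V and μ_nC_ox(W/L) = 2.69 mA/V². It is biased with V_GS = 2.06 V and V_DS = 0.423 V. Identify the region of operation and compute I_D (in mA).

V_ov = V_GS − V_TN = 2.06 − 0.734 = 1.33 V.
Since V_DS = 0.423 V < V_ov = 1.33 V, the device is in the triode region.
I_D = k_n [V_ov · V_DS − ½ V_DS²] = 2.69 × [1.33 × 0.423 − 0.5 × 0.423²] = 1.27 mA.

Triode; I_D = 1.27 mA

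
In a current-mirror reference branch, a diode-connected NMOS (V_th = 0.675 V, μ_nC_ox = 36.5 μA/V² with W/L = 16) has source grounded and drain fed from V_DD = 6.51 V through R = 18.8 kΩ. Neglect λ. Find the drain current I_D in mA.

I_D = 0.260 mA

With gate tied to drain, V_GS = V_DS ≥ V_GS − V_th, so the device is in saturation.
k_n = μ_nC_ox · (W/L) = 0.584 mA/V².
KCL at the drain: ½ k_n (V_GS − V_th)² = (V_DD − V_GS)/R.
Let x = V_GS − 0.675. Then 5.49 x² + x − 5.835 = 0, giving x = 0.944 V (positive root), so V_GS = 1.62 V.
I_D = (V_DD − V_GS)/R = (6.51 − 1.62) / 18.8 = 0.26 mA.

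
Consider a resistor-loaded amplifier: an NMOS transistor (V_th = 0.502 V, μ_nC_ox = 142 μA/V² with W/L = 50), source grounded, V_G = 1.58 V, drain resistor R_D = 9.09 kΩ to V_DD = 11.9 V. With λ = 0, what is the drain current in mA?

I_D = 1.29 mA

V_GS = V_G = 1.58 V, so V_ov = 1.58 − 0.502 = 1.08 V.
k_n = μ_nC_ox · (W/L) = 7.1 mA/V².
Assume saturation: I_D = ½ k_n V_ov² = 0.5 × 7.1 × 1.08² = 4.13 mA, giving V_DS = V_DD − I_D R_D = 11.9 − 4.13 × 9.09 = -25.6 V.
But -25.6 V < V_ov = 1.08 V, so the device is actually in triode.
In triode I_D = k_n[V_ov V_DS − ½ V_DS²] and I_D = (V_DD − V_DS)/R_D. Equating: 32.3 V_DS² − 70.57 V_DS + 11.9 = 0, giving V_DS = 0.184 V (the root below V_ov).
I_D = (11.9 − 0.184) / 9.09 = 1.29 mA.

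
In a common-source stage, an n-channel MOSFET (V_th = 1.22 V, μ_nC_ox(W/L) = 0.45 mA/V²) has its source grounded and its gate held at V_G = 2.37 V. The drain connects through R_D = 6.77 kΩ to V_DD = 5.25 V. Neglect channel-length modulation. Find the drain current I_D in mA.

V_GS = V_G = 2.37 V, so V_ov = 2.37 − 1.22 = 1.15 V.
Assume saturation: I_D = ½ k_n V_ov² = 0.5 × 0.45 × 1.15² = 0.298 mA, giving V_DS = V_DD − I_D R_D = 5.25 − 0.298 × 6.77 = 3.24 V.
V_DS = 3.24 V ≥ V_ov = 1.15 V, confirming saturation.

I_D = 0.298 mA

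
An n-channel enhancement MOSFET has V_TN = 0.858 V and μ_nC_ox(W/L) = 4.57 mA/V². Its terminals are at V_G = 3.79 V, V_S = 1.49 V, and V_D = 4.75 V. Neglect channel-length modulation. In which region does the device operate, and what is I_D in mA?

Saturation; I_D = 4.75 mA

V_GS = V_G − V_S = 3.79 − 1.49 = 2.3 V; V_DS = V_D − V_S = 4.75 − 1.49 = 3.26 V.
V_ov = V_GS − V_TN = 2.3 − 0.858 = 1.44 V.
Since V_DS = 3.26 V ≥ V_ov = 1.44 V, the device is in saturation.
I_D = ½ k_n V_ov² = 0.5 × 4.57 × 1.44² = 4.75 mA.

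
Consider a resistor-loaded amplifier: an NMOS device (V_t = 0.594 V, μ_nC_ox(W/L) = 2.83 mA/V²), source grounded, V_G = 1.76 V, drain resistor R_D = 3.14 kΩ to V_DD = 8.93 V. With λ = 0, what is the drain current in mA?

V_GS = V_G = 1.76 V, so V_ov = 1.76 − 0.594 = 1.17 V.
Assume saturation: I_D = ½ k_n V_ov² = 0.5 × 2.83 × 1.17² = 1.92 mA, giving V_DS = V_DD − I_D R_D = 8.93 − 1.92 × 3.14 = 2.89 V.
V_DS = 2.89 V ≥ V_ov = 1.17 V, confirming saturation.

I_D = 1.92 mA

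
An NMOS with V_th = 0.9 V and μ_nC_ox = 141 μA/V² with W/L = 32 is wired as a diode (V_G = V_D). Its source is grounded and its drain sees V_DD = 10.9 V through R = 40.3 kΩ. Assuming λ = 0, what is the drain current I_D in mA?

I_D = 0.240 mA

With gate tied to drain, V_GS = V_DS ≥ V_GS − V_th, so the device is in saturation.
k_n = μ_nC_ox · (W/L) = 4.512 mA/V².
KCL at the drain: ½ k_n (V_GS − V_th)² = (V_DD − V_GS)/R.
Let x = V_GS − 0.9. Then 90.9 x² + x − 10 = 0, giving x = 0.326 V (positive root), so V_GS = 1.23 V.
I_D = (V_DD − V_GS)/R = (10.9 − 1.23) / 40.3 = 0.24 mA.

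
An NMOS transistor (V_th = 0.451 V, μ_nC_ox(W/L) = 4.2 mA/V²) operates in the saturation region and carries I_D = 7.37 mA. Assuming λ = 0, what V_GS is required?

In saturation I_D = ½ k_n (V_GS − V_th)², so V_GS − V_th = √(2 I_D / k_n) = √(2 × 7.37 / 4.2) = 1.87 V.
V_GS = 0.451 + 1.87 = 2.32 V.

V_GS = 2.32 V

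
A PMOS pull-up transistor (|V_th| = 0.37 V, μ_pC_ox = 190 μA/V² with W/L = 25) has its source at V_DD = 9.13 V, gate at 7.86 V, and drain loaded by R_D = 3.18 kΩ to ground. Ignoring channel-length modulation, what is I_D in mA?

I_D = 1.92 mA

V_SG = V_DD − V_G = 9.13 − 7.86 = 1.27 V, so V_ov = 1.27 − 0.37 = 0.9 V.
k_p = μ_pC_ox · (W/L) = 4.75 mA/V².
Assume saturation: I_D = ½ k_p V_ov² = 0.5 × 4.75 × 0.9² = 1.92 mA, giving V_SD = V_DD − I_D R_D = 9.13 − 1.92 × 3.18 = 3.01 V.
V_SD = 3.01 V ≥ V_ov = 0.9 V, confirming saturation.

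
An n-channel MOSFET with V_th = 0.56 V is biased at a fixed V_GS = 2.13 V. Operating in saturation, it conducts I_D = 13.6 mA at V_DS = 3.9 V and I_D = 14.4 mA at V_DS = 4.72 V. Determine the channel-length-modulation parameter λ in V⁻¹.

With V_GS fixed, I_D ∝ (1 + λ V_DS) in saturation, so I_D2/I_D1 = (1 + λ V_DS2)/(1 + λ V_DS1).
14.4/13.6 = 1.059 = (1 + 4.72 λ)/(1 + 3.9 λ).
Solving: λ (I_D1 V_DS2 − I_D2 V_DS1) = I_D2 − I_D1, so λ = (14.4 − 13.6) / (13.6 × 4.72 − 14.4 × 3.9) = 0.8 / 8.03 = 0.0996 V⁻¹.

λ = 0.0996 V⁻¹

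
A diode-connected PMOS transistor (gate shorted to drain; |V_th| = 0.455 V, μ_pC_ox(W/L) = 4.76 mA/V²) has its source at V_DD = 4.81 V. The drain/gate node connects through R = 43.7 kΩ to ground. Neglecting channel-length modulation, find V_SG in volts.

V_SG = 0.655 V

With gate tied to drain, V_SG = V_SD ≥ V_SG − |V_th|, so the device is in saturation.
KCL at the drain: ½ k_p (V_SG − |V_th|)² = (V_DD − V_SG)/R.
Let x = V_SG − 0.455. Then 104 x² + x − 4.355 = 0, giving x = 0.2 V (positive root), so V_SG = 0.655 V.
I_D = (V_DD − V_SG)/R = (4.81 − 0.655) / 43.7 = 0.0951 mA.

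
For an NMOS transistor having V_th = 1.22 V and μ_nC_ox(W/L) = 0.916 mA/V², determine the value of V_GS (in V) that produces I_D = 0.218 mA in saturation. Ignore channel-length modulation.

In saturation I_D = ½ k_n (V_GS − V_th)², so V_GS − V_th = √(2 I_D / k_n) = √(2 × 0.218 / 0.916) = 0.69 V.
V_GS = 1.22 + 0.69 = 1.91 V.

V_GS = 1.91 V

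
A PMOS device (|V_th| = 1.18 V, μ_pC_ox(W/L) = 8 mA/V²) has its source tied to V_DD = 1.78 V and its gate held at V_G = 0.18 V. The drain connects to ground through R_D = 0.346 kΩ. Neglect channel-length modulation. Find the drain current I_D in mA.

V_SG = V_DD − V_G = 1.78 − 0.18 = 1.6 V, so V_ov = 1.6 − 1.18 = 0.42 V.
Assume saturation: I_D = ½ k_p V_ov² = 0.5 × 8 × 0.42² = 0.706 mA, giving V_SD = V_DD − I_D R_D = 1.78 − 0.706 × 0.346 = 1.54 V.
V_SD = 1.54 V ≥ V_ov = 0.42 V, confirming saturation.

I_D = 0.706 mA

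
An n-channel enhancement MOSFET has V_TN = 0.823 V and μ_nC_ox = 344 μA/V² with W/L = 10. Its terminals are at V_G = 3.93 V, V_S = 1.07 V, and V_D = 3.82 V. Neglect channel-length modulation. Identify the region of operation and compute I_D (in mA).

Saturation; I_D = 7.14 mA

V_GS = V_G − V_S = 3.93 − 1.07 = 2.86 V; V_DS = V_D − V_S = 3.82 − 1.07 = 2.75 V.
k_n = μ_nC_ox · (W/L) = 3.44 mA/V².
V_ov = V_GS − V_TN = 2.86 − 0.823 = 2.04 V.
Since V_DS = 2.75 V ≥ V_ov = 2.04 V, the device is in saturation.
I_D = ½ k_n V_ov² = 0.5 × 3.44 × 2.04² = 7.14 mA.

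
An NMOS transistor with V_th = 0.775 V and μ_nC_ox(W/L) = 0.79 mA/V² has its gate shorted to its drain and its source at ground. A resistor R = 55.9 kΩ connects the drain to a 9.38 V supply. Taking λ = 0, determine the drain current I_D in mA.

I_D = 0.143 mA

With gate tied to drain, V_GS = V_DS ≥ V_GS − V_th, so the device is in saturation.
KCL at the drain: ½ k_n (V_GS − V_th)² = (V_DD − V_GS)/R.
Let x = V_GS − 0.775. Then 22.1 x² + x − 8.605 = 0, giving x = 0.602 V (positive root), so V_GS = 1.38 V.
I_D = (V_DD − V_GS)/R = (9.38 − 1.38) / 55.9 = 0.143 mA.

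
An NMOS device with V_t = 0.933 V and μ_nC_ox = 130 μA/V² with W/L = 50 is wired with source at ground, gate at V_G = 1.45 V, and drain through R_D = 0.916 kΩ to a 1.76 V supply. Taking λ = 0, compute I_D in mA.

I_D = 0.869 mA

V_GS = V_G = 1.45 V, so V_ov = 1.45 − 0.933 = 0.517 V.
k_n = μ_nC_ox · (W/L) = 6.5 mA/V².
Assume saturation: I_D = ½ k_n V_ov² = 0.5 × 6.5 × 0.517² = 0.869 mA, giving V_DS = V_DD − I_D R_D = 1.76 − 0.869 × 0.916 = 0.964 V.
V_DS = 0.964 V ≥ V_ov = 0.517 V, confirming saturation.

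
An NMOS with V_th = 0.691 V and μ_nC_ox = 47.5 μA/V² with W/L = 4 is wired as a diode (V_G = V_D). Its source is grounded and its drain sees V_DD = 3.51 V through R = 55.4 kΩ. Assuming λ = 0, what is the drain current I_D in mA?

I_D = 0.0393 mA

With gate tied to drain, V_GS = V_DS ≥ V_GS − V_th, so the device is in saturation.
k_n = μ_nC_ox · (W/L) = 0.19 mA/V².
KCL at the drain: ½ k_n (V_GS − V_th)² = (V_DD − V_GS)/R.
Let x = V_GS − 0.691. Then 5.26 x² + x − 2.819 = 0, giving x = 0.643 V (positive root), so V_GS = 1.33 V.
I_D = (V_DD − V_GS)/R = (3.51 − 1.33) / 55.4 = 0.0393 mA.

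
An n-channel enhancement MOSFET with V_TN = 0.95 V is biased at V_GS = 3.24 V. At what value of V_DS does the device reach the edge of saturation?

The boundary between triode and saturation is V_DS = V_GS − V_TN = V_ov.
V_ov = 3.24 − 0.95 = 2.29 V.

V_DS,sat = 2.29 V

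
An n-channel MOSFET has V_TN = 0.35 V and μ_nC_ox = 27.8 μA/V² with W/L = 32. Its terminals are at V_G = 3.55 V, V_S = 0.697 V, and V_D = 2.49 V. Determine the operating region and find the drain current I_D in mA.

Triode; I_D = 2.56 mA

V_GS = V_G − V_S = 3.55 − 0.697 = 2.85 V; V_DS = V_D − V_S = 2.49 − 0.697 = 1.79 V.
k_n = μ_nC_ox · (W/L) = 0.8896 mA/V².
V_ov = V_GS − V_TN = 2.85 − 0.35 = 2.5 V.
Since V_DS = 1.79 V < V_ov = 2.5 V, the device is in the triode region.
I_D = k_n [V_ov · V_DS − ½ V_DS²] = 0.8896 × [2.5 × 1.79 − 0.5 × 1.79²] = 2.56 mA.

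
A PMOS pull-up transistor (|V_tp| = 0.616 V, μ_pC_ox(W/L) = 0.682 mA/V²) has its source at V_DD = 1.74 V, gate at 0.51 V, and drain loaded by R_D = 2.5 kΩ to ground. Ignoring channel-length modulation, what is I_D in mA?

I_D = 0.129 mA

V_SG = V_DD − V_G = 1.74 − 0.51 = 1.23 V, so V_ov = 1.23 − 0.616 = 0.614 V.
Assume saturation: I_D = ½ k_p V_ov² = 0.5 × 0.682 × 0.614² = 0.129 mA, giving V_SD = V_DD − I_D R_D = 1.74 − 0.129 × 2.5 = 1.42 V.
V_SD = 1.42 V ≥ V_ov = 0.614 V, confirming saturation.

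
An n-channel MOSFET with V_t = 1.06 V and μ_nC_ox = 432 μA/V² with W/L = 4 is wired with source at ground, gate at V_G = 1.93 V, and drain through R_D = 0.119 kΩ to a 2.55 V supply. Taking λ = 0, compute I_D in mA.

V_GS = V_G = 1.93 V, so V_ov = 1.93 − 1.06 = 0.87 V.
k_n = μ_nC_ox · (W/L) = 1.728 mA/V².
Assume saturation: I_D = ½ k_n V_ov² = 0.5 × 1.728 × 0.87² = 0.654 mA, giving V_DS = V_DD − I_D R_D = 2.55 − 0.654 × 0.119 = 2.47 V.
V_DS = 2.47 V ≥ V_ov = 0.87 V, confirming saturation.

I_D = 0.654 mA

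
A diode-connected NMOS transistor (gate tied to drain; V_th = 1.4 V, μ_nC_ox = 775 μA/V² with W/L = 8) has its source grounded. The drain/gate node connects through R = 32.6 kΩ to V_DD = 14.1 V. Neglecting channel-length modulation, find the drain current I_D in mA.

I_D = 0.379 mA

With gate tied to drain, V_GS = V_DS ≥ V_GS − V_th, so the device is in saturation.
k_n = μ_nC_ox · (W/L) = 6.2 mA/V².
KCL at the drain: ½ k_n (V_GS − V_th)² = (V_DD − V_GS)/R.
Let x = V_GS − 1.4. Then 101 x² + x − 12.7 = 0, giving x = 0.35 V (positive root), so V_GS = 1.75 V.
I_D = (V_DD − V_GS)/R = (14.1 − 1.75) / 32.6 = 0.379 mA.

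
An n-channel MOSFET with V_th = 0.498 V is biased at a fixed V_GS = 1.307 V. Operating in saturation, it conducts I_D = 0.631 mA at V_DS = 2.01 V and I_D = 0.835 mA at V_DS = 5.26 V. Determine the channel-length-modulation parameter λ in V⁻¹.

With V_GS fixed, I_D ∝ (1 + λ V_DS) in saturation, so I_D2/I_D1 = (1 + λ V_DS2)/(1 + λ V_DS1).
0.835/0.631 = 1.323 = (1 + 5.26 λ)/(1 + 2.01 λ).
Solving: λ (I_D1 V_DS2 − I_D2 V_DS1) = I_D2 − I_D1, so λ = (0.835 − 0.631) / (0.631 × 5.26 − 0.835 × 2.01) = 0.204 / 1.64 = 0.124 V⁻¹.

λ = 0.124 V⁻¹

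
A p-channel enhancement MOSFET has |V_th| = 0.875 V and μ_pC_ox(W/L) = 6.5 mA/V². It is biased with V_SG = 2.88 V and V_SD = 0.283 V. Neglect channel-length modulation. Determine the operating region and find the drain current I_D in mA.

Triode; I_D = 3.43 mA

V_ov = V_SG − |V_th| = 2.88 − 0.875 = 2 V.
Since V_SD = 0.283 V < V_ov = 2 V, the device is in the triode region.
I_D = k_p [V_ov · V_SD − ½ V_SD²] = 6.5 × [2 × 0.283 − 0.5 × 0.283²] = 3.43 mA.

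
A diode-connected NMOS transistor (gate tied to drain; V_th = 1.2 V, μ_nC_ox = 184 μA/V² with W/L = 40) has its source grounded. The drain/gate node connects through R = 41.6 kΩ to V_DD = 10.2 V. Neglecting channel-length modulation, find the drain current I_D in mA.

I_D = 0.211 mA

With gate tied to drain, V_GS = V_DS ≥ V_GS − V_th, so the device is in saturation.
k_n = μ_nC_ox · (W/L) = 7.36 mA/V².
KCL at the drain: ½ k_n (V_GS − V_th)² = (V_DD − V_GS)/R.
Let x = V_GS − 1.2. Then 153 x² + x − 9 = 0, giving x = 0.239 V (positive root), so V_GS = 1.44 V.
I_D = (V_DD − V_GS)/R = (10.2 − 1.44) / 41.6 = 0.211 mA.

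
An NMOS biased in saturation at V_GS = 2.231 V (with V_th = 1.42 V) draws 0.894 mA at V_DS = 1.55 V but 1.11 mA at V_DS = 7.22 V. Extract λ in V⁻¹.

With V_GS fixed, I_D ∝ (1 + λ V_DS) in saturation, so I_D2/I_D1 = (1 + λ V_DS2)/(1 + λ V_DS1).
1.11/0.894 = 1.242 = (1 + 7.22 λ)/(1 + 1.55 λ).
Solving: λ (I_D1 V_DS2 − I_D2 V_DS1) = I_D2 − I_D1, so λ = (1.11 − 0.894) / (0.894 × 7.22 − 1.11 × 1.55) = 0.216 / 4.73 = 0.0456 V⁻¹.

λ = 0.0456 V⁻¹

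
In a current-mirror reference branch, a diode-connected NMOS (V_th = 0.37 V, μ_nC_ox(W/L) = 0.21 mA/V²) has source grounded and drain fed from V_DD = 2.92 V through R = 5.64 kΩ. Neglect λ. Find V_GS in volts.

V_GS = 1.77 V

With gate tied to drain, V_GS = V_DS ≥ V_GS − V_th, so the device is in saturation.
KCL at the drain: ½ k_n (V_GS − V_th)² = (V_DD − V_GS)/R.
Let x = V_GS − 0.37. Then 0.592 x² + x − 2.55 = 0, giving x = 1.4 V (positive root), so V_GS = 1.77 V.
I_D = (V_DD − V_GS)/R = (2.92 − 1.77) / 5.64 = 0.205 mA.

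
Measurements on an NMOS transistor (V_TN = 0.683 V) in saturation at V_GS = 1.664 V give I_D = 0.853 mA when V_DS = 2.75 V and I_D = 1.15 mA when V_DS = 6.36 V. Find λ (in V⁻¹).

λ = 0.131 V⁻¹

With V_GS fixed, I_D ∝ (1 + λ V_DS) in saturation, so I_D2/I_D1 = (1 + λ V_DS2)/(1 + λ V_DS1).
1.15/0.853 = 1.348 = (1 + 6.36 λ)/(1 + 2.75 λ).
Solving: λ (I_D1 V_DS2 − I_D2 V_DS1) = I_D2 − I_D1, so λ = (1.15 − 0.853) / (0.853 × 6.36 − 1.15 × 2.75) = 0.297 / 2.26 = 0.131 V⁻¹.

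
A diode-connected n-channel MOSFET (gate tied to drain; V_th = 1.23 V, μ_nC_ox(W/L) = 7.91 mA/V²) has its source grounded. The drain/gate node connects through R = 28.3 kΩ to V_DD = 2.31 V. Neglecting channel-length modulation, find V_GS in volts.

With gate tied to drain, V_GS = V_DS ≥ V_GS − V_th, so the device is in saturation.
KCL at the drain: ½ k_n (V_GS − V_th)² = (V_DD − V_GS)/R.
Let x = V_GS − 1.23. Then 112 x² + x − 1.08 = 0, giving x = 0.0939 V (positive root), so V_GS = 1.32 V.
I_D = (V_DD − V_GS)/R = (2.31 − 1.32) / 28.3 = 0.0348 mA.

V_GS = 1.32 V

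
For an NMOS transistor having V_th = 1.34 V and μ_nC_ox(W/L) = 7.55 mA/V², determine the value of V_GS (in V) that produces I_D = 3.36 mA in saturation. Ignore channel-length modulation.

In saturation I_D = ½ k_n (V_GS − V_th)², so V_GS − V_th = √(2 I_D / k_n) = √(2 × 3.36 / 7.55) = 0.943 V.
V_GS = 1.34 + 0.943 = 2.28 V.

V_GS = 2.28 V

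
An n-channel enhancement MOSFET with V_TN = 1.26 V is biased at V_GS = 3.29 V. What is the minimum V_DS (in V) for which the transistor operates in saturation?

The boundary between triode and saturation is V_DS = V_GS − V_TN = V_ov.
V_ov = 3.29 − 1.26 = 2.03 V.

V_DS,sat = 2.03 V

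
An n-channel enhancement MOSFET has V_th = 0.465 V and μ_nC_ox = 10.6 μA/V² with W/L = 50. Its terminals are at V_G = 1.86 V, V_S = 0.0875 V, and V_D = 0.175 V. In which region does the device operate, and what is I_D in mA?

V_GS = V_G − V_S = 1.86 − 0.0875 = 1.77 V; V_DS = V_D − V_S = 0.175 − 0.0875 = 0.0875 V.
k_n = μ_nC_ox · (W/L) = 0.53 mA/V².
V_ov = V_GS − V_th = 1.77 − 0.465 = 1.31 V.
Since V_DS = 0.0875 V < V_ov = 1.31 V, the device is in the triode region.
I_D = k_n [V_ov · V_DS − ½ V_DS²] = 0.53 × [1.31 × 0.0875 − 0.5 × 0.0875²] = 0.0586 mA.

Triode; I_D = 0.0586 mA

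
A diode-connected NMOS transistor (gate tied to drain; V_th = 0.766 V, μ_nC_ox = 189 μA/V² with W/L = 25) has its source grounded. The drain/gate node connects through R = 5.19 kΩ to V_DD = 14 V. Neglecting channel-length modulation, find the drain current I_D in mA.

I_D = 2.36 mA

With gate tied to drain, V_GS = V_DS ≥ V_GS − V_th, so the device is in saturation.
k_n = μ_nC_ox · (W/L) = 4.725 mA/V².
KCL at the drain: ½ k_n (V_GS − V_th)² = (V_DD − V_GS)/R.
Let x = V_GS − 0.766. Then 12.3 x² + x − 13.23 = 0, giving x = 0.999 V (positive root), so V_GS = 1.76 V.
I_D = (V_DD − V_GS)/R = (14 − 1.76) / 5.19 = 2.36 mA.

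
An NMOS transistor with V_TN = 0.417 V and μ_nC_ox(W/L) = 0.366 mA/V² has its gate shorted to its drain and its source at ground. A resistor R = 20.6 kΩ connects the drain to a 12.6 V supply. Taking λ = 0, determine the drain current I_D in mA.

I_D = 0.510 mA

With gate tied to drain, V_GS = V_DS ≥ V_GS − V_TN, so the device is in saturation.
KCL at the drain: ½ k_n (V_GS − V_TN)² = (V_DD − V_GS)/R.
Let x = V_GS − 0.417. Then 3.77 x² + x − 12.18 = 0, giving x = 1.67 V (positive root), so V_GS = 2.09 V.
I_D = (V_DD − V_GS)/R = (12.6 − 2.09) / 20.6 = 0.51 mA.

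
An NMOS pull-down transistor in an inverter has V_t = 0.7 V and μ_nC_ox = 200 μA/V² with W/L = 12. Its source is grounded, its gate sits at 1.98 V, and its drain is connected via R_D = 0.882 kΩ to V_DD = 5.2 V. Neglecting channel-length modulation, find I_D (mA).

V_GS = V_G = 1.98 V, so V_ov = 1.98 − 0.7 = 1.28 V.
k_n = μ_nC_ox · (W/L) = 2.4 mA/V².
Assume saturation: I_D = ½ k_n V_ov² = 0.5 × 2.4 × 1.28² = 1.97 mA, giving V_DS = V_DD − I_D R_D = 5.2 − 1.97 × 0.882 = 3.47 V.
V_DS = 3.47 V ≥ V_ov = 1.28 V, confirming saturation.

I_D = 1.97 mA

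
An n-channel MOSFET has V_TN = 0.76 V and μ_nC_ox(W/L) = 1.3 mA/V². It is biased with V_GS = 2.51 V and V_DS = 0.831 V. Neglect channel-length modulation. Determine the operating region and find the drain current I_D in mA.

V_ov = V_GS − V_TN = 2.51 − 0.76 = 1.75 V.
Since V_DS = 0.831 V < V_ov = 1.75 V, the device is in the triode region.
I_D = k_n [V_ov · V_DS − ½ V_DS²] = 1.3 × [1.75 × 0.831 − 0.5 × 0.831²] = 1.44 mA.

Triode; I_D = 1.44 mA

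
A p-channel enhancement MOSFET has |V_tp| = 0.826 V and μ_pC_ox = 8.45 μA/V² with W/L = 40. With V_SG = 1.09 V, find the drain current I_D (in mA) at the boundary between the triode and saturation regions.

I_D = 0.0118 mA

At the boundary V_SD = V_ov = V_SG − |V_tp| = 1.09 − 0.826 = 0.264 V.
k_p = μ_pC_ox · (W/L) = 0.338 mA/V².
I_D = ½ k_p V_ov² = 0.5 × 0.338 × 0.264² = 0.0118 mA.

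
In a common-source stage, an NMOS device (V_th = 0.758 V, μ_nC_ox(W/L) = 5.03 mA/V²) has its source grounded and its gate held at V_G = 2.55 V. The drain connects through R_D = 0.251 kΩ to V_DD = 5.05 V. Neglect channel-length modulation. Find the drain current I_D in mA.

I_D = 8.08 mA

V_GS = V_G = 2.55 V, so V_ov = 2.55 − 0.758 = 1.79 V.
Assume saturation: I_D = ½ k_n V_ov² = 0.5 × 5.03 × 1.79² = 8.08 mA, giving V_DS = V_DD − I_D R_D = 5.05 − 8.08 × 0.251 = 3.02 V.
V_DS = 3.02 V ≥ V_ov = 1.79 V, confirming saturation.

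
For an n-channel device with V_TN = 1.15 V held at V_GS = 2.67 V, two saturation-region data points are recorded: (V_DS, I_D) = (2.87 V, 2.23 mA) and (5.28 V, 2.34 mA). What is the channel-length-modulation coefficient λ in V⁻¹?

λ = 0.0217 V⁻¹

With V_GS fixed, I_D ∝ (1 + λ V_DS) in saturation, so I_D2/I_D1 = (1 + λ V_DS2)/(1 + λ V_DS1).
2.34/2.23 = 1.049 = (1 + 5.28 λ)/(1 + 2.87 λ).
Solving: λ (I_D1 V_DS2 − I_D2 V_DS1) = I_D2 − I_D1, so λ = (2.34 − 2.23) / (2.23 × 5.28 − 2.34 × 2.87) = 0.11 / 5.06 = 0.0217 V⁻¹.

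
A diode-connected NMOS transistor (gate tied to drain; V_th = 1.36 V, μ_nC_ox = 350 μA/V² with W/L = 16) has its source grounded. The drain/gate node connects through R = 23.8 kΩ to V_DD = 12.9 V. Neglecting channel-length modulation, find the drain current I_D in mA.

With gate tied to drain, V_GS = V_DS ≥ V_GS − V_th, so the device is in saturation.
k_n = μ_nC_ox · (W/L) = 5.6 mA/V².
KCL at the drain: ½ k_n (V_GS − V_th)² = (V_DD − V_GS)/R.
Let x = V_GS − 1.36. Then 66.6 x² + x − 11.54 = 0, giving x = 0.409 V (positive root), so V_GS = 1.77 V.
I_D = (V_DD − V_GS)/R = (12.9 − 1.77) / 23.8 = 0.468 mA.

I_D = 0.468 mA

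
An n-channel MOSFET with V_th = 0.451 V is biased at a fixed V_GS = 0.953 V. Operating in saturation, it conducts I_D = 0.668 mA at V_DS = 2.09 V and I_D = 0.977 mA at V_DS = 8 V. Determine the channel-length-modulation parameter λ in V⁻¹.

With V_GS fixed, I_D ∝ (1 + λ V_DS) in saturation, so I_D2/I_D1 = (1 + λ V_DS2)/(1 + λ V_DS1).
0.977/0.668 = 1.463 = (1 + 8 λ)/(1 + 2.09 λ).
Solving: λ (I_D1 V_DS2 − I_D2 V_DS1) = I_D2 − I_D1, so λ = (0.977 − 0.668) / (0.668 × 8 − 0.977 × 2.09) = 0.309 / 3.3 = 0.0936 V⁻¹.

λ = 0.0936 V⁻¹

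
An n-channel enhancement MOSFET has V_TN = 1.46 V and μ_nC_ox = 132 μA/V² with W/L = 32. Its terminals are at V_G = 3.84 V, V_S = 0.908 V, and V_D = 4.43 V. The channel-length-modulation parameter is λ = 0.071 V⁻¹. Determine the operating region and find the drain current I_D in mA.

V_GS = V_G − V_S = 3.84 − 0.908 = 2.93 V; V_DS = V_D − V_S = 4.43 − 0.908 = 3.52 V.
k_n = μ_nC_ox · (W/L) = 4.224 mA/V².
V_ov = V_GS − V_TN = 2.93 − 1.46 = 1.47 V.
Since V_DS = 3.52 V ≥ V_ov = 1.47 V, the device is in saturation.
I_D = ½ k_n V_ov² (1 + λ V_DS) = 0.5 × 4.224 × 1.47² × (1 + 0.071 × 3.52) = 5.72 mA.

Saturation; I_D = 5.72 mA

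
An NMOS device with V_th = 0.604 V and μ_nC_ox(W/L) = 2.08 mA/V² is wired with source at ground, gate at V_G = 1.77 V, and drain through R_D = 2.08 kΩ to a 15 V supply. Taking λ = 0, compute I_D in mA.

I_D = 1.41 mA

V_GS = V_G = 1.77 V, so V_ov = 1.77 − 0.604 = 1.17 V.
Assume saturation: I_D = ½ k_n V_ov² = 0.5 × 2.08 × 1.17² = 1.41 mA, giving V_DS = V_DD − I_D R_D = 15 − 1.41 × 2.08 = 12.1 V.
V_DS = 12.1 V ≥ V_ov = 1.17 V, confirming saturation.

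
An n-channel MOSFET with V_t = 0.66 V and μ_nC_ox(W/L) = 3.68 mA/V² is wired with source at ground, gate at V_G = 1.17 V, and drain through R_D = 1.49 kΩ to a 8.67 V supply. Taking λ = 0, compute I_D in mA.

V_GS = V_G = 1.17 V, so V_ov = 1.17 − 0.66 = 0.51 V.
Assume saturation: I_D = ½ k_n V_ov² = 0.5 × 3.68 × 0.51² = 0.479 mA, giving V_DS = V_DD − I_D R_D = 8.67 − 0.479 × 1.49 = 7.96 V.
V_DS = 7.96 V ≥ V_ov = 0.51 V, confirming saturation.

I_D = 0.479 mA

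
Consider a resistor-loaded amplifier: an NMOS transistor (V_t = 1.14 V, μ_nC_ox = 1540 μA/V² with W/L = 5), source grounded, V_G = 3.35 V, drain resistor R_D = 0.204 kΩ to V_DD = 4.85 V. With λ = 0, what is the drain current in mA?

V_GS = V_G = 3.35 V, so V_ov = 3.35 − 1.14 = 2.21 V.
k_n = μ_nC_ox · (W/L) = 7.7 mA/V².
Assume saturation: I_D = ½ k_n V_ov² = 0.5 × 7.7 × 2.21² = 18.8 mA, giving V_DS = V_DD − I_D R_D = 4.85 − 18.8 × 0.204 = 1.01 V.
But 1.01 V < V_ov = 2.21 V, so the device is actually in triode.
In triode I_D = k_n[V_ov V_DS − ½ V_DS²] and I_D = (V_DD − V_DS)/R_D. Equating: 0.785 V_DS² − 4.471 V_DS + 4.85 = 0, giving V_DS = 1.46 V (the root below V_ov).
I_D = (4.85 − 1.46) / 0.204 = 16.6 mA.

I_D = 16.6 mA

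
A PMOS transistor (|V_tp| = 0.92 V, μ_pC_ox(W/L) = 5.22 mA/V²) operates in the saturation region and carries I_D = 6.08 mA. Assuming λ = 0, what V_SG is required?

In saturation I_D = ½ k_p (V_SG − |V_tp|)², so V_SG − |V_tp| = √(2 I_D / k_p) = √(2 × 6.08 / 5.22) = 1.53 V.
V_SG = 0.92 + 1.53 = 2.45 V.

V_SG = 2.45 V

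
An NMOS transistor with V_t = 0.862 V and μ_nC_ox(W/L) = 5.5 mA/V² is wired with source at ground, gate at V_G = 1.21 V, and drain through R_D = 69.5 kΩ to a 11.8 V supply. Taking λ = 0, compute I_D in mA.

I_D = 0.168 mA

V_GS = V_G = 1.21 V, so V_ov = 1.21 − 0.862 = 0.348 V.
Assume saturation: I_D = ½ k_n V_ov² = 0.5 × 5.5 × 0.348² = 0.333 mA, giving V_DS = V_DD − I_D R_D = 11.8 − 0.333 × 69.5 = -11.3 V.
But -11.3 V < V_ov = 0.348 V, so the device is actually in triode.
In triode I_D = k_n[V_ov V_DS − ½ V_DS²] and I_D = (V_DD − V_DS)/R_D. Equating: 191 V_DS² − 134 V_DS + 11.8 = 0, giving V_DS = 0.103 V (the root below V_ov).
I_D = (11.8 − 0.103) / 69.5 = 0.168 mA.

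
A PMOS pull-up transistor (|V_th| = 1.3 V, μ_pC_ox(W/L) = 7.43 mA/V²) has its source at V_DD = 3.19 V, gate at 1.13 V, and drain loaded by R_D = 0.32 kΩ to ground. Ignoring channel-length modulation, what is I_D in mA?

I_D = 2.15 mA

V_SG = V_DD − V_G = 3.19 − 1.13 = 2.06 V, so V_ov = 2.06 − 1.3 = 0.76 V.
Assume saturation: I_D = ½ k_p V_ov² = 0.5 × 7.43 × 0.76² = 2.15 mA, giving V_SD = V_DD − I_D R_D = 3.19 − 2.15 × 0.32 = 2.5 V.
V_SD = 2.5 V ≥ V_ov = 0.76 V, confirming saturation.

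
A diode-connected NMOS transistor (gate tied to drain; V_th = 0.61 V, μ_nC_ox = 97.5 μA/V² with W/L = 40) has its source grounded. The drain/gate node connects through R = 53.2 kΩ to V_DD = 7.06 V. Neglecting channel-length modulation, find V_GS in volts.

With gate tied to drain, V_GS = V_DS ≥ V_GS − V_th, so the device is in saturation.
k_n = μ_nC_ox · (W/L) = 3.9 mA/V².
KCL at the drain: ½ k_n (V_GS − V_th)² = (V_DD − V_GS)/R.
Let x = V_GS − 0.61. Then 104 x² + x − 6.45 = 0, giving x = 0.245 V (positive root), so V_GS = 0.855 V.
I_D = (V_DD − V_GS)/R = (7.06 − 0.855) / 53.2 = 0.117 mA.

V_GS = 0.855 V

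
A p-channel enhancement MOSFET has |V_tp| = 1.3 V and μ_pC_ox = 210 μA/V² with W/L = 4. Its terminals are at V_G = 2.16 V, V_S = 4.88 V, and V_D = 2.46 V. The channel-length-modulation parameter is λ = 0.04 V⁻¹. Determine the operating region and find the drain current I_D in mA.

V_SG = V_S − V_G = 4.88 − 2.16 = 2.72 V; V_SD = V_S − V_D = 4.88 − 2.46 = 2.42 V.
k_p = μ_pC_ox · (W/L) = 0.84 mA/V².
V_ov = V_SG − |V_tp| = 2.72 − 1.3 = 1.42 V.
Since V_SD = 2.42 V ≥ V_ov = 1.42 V, the device is in saturation.
I_D = ½ k_p V_ov² (1 + λ V_SD) = 0.5 × 0.84 × 1.42² × (1 + 0.04 × 2.42) = 0.929 mA.

Saturation; I_D = 0.929 mA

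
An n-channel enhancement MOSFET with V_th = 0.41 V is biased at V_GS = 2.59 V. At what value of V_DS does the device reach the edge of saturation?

The boundary between triode and saturation is V_DS = V_GS − V_th = V_ov.
V_ov = 2.59 − 0.41 = 2.18 V.

V_DS,sat = 2.18 V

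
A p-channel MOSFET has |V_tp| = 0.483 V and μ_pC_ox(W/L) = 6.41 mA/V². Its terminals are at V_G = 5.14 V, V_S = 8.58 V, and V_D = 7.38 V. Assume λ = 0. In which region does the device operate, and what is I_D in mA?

V_SG = V_S − V_G = 8.58 − 5.14 = 3.44 V; V_SD = V_S − V_D = 8.58 − 7.38 = 1.2 V.
V_ov = V_SG − |V_tp| = 3.44 − 0.483 = 2.96 V.
Since V_SD = 1.2 V < V_ov = 2.96 V, the device is in the triode region.
I_D = k_p [V_ov · V_SD − ½ V_SD²] = 6.41 × [2.96 × 1.2 − 0.5 × 1.2²] = 18.1 mA.

Triode; I_D = 18.1 mA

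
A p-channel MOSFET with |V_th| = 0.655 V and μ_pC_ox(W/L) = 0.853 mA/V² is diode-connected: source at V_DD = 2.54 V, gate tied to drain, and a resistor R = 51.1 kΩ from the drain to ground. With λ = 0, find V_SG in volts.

V_SG = 0.927 V

With gate tied to drain, V_SG = V_SD ≥ V_SG − |V_th|, so the device is in saturation.
KCL at the drain: ½ k_p (V_SG − |V_th|)² = (V_DD − V_SG)/R.
Let x = V_SG − 0.655. Then 21.8 x² + x − 1.885 = 0, giving x = 0.272 V (positive root), so V_SG = 0.927 V.
I_D = (V_DD − V_SG)/R = (2.54 − 0.927) / 51.1 = 0.0316 mA.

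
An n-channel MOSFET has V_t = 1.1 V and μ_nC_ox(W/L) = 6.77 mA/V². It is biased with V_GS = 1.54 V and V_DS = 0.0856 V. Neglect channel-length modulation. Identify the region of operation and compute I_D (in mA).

Triode; I_D = 0.230 mA

V_ov = V_GS − V_t = 1.54 − 1.1 = 0.44 V.
Since V_DS = 0.0856 V < V_ov = 0.44 V, the device is in the triode region.
I_D = k_n [V_ov · V_DS − ½ V_DS²] = 6.77 × [0.44 × 0.0856 − 0.5 × 0.0856²] = 0.23 mA.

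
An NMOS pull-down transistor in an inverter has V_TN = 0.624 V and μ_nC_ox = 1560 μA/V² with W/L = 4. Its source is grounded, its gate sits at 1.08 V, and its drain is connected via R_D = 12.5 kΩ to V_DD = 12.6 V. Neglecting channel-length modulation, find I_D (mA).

V_GS = V_G = 1.08 V, so V_ov = 1.08 − 0.624 = 0.456 V.
k_n = μ_nC_ox · (W/L) = 6.24 mA/V².
Assume saturation: I_D = ½ k_n V_ov² = 0.5 × 6.24 × 0.456² = 0.649 mA, giving V_DS = V_DD − I_D R_D = 12.6 − 0.649 × 12.5 = 4.49 V.
V_DS = 4.49 V ≥ V_ov = 0.456 V, confirming saturation.

I_D = 0.649 mA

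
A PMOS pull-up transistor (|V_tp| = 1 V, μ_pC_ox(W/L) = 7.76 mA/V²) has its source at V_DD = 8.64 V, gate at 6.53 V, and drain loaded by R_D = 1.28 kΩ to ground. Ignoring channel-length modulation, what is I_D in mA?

I_D = 4.78 mA

V_SG = V_DD − V_G = 8.64 − 6.53 = 2.11 V, so V_ov = 2.11 − 1 = 1.11 V.
Assume saturation: I_D = ½ k_p V_ov² = 0.5 × 7.76 × 1.11² = 4.78 mA, giving V_SD = V_DD − I_D R_D = 8.64 − 4.78 × 1.28 = 2.52 V.
V_SD = 2.52 V ≥ V_ov = 1.11 V, confirming saturation.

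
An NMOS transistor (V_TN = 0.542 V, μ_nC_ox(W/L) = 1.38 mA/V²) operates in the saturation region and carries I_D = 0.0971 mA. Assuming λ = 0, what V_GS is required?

V_GS = 0.917 V

In saturation I_D = ½ k_n (V_GS − V_TN)², so V_GS − V_TN = √(2 I_D / k_n) = √(2 × 0.0971 / 1.38) = 0.375 V.
V_GS = 0.542 + 0.375 = 0.917 V.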